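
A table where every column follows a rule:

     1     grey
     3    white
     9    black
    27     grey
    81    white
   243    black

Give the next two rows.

First component goes 1, 3, 9, 27, 81, 243 → 729 → 2187 (×3 each step).
Shade — repeats grey → white → black: grey, white, black, grey, white, black → grey → white.
So the next two rows are 729  grey and 2187  white.

729  grey; 2187  white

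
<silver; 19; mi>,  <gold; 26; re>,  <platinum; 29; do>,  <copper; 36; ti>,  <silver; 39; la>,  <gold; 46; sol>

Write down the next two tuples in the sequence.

<platinum; 49; fa>, <copper; 56; mi>

Metal: silver, gold, platinum, copper, silver, gold → platinum → copper (repeats silver → gold → platinum → copper).
Second coordinate: alternating steps +7, +3, +7, +3, …, so 19, 26, 29, 36, 39, 46 → 49 → 56.
Note goes mi, re, do, ti, la, sol → fa → mi (runs backward through the solfège scale do→ti).
So the next two tuples are <platinum; 49; fa> and <copper; 56; mi>.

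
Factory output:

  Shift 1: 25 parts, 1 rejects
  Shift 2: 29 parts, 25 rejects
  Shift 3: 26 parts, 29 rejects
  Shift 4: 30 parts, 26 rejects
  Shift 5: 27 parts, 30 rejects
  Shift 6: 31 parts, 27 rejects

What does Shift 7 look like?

28 parts, 31 rejects

Parts — alternating steps +4, −3, +4, −3, …: 25, 29, 26, 30, 27, 31 → 28.
Rejects: 1, 25, 29, 26, 30, 27 → 31 (always the previous value of the parts).
So the next row is 28 parts, 31 rejects.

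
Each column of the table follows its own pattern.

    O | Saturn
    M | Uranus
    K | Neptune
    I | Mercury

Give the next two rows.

G  Venus; E  Earth

Letter: O, M, K, I → G → E (letters move back 2 places in the alphabet).
Planet goes Saturn, Uranus, Neptune, Mercury → Venus → Earth (runs through the planets Mercury→Neptune).
So the next two rows are G  Venus and E  Earth.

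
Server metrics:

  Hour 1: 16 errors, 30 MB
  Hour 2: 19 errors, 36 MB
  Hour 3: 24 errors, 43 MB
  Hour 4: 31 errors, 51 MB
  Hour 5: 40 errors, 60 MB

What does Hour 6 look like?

Errors: differences are 3, 5, 7, … (increasing by 2 each time), so 16, 19, 24, 31, 40 → 51.
MB: differences are 6, 7, 8, … (increasing by 1 each time), so 30, 36, 43, 51, 60 → 70.
Combining the parts gives 51 errors, 70 MB.

51 errors, 70 MB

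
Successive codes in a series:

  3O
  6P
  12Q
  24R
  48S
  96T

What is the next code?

192U

First component: 3, 6, 12, 24, 48, 96 → 192 (×2 each step).
Letter: letters move forward 1 place in the alphabet, so O, P, Q, R, S, T → U.
Putting it together: 192U.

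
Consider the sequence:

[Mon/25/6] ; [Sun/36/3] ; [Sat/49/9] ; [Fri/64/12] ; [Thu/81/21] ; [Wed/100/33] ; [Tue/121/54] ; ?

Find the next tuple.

Day: runs backward through the weekdays Mon→Sun, so Mon, Sun, Sat, Fri, Thu, Wed, Tue → Mon.
Second coordinate: perfect squares: 5², 6², 7², …; 25, 36, 49, 64, 81, 100, 121 → 144.
Third coordinate: 6, 3, 9, 12, 21, 33, 54 → 87 (each term is the sum of the two before it).
Combining the parts gives [Mon/144/87].

[Mon/144/87]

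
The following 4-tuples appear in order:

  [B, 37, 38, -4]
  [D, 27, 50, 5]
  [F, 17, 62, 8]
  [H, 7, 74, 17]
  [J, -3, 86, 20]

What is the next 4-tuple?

[L, -13, 98, 29]

Letter: letters move forward 2 places in the alphabet; B, D, F, H, J → L.
Second part: −10 each step, so 37, 27, 17, 7, -3 → -13.
Third part goes 38, 50, 62, 74, 86 → 98 (+12 each step).
Fourth part — alternating steps +9, +3, +9, +3, …: -4, 5, 8, 17, 20 → 29.
So the next 4-tuple is [L, -13, 98, 29].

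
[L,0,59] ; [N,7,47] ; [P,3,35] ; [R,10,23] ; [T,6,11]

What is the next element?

For the letter, letters move forward 2 places in the alphabet: L, N, P, R, T → V.
For the second slot, alternating steps +7, −4, +7, −4, …: 0, 7, 3, 10, 6 → 13.
Third slot: −12 each step, so 59, 47, 35, 23, 11 → -1.
Combining the parts gives [V,13,-1].

[V,13,-1]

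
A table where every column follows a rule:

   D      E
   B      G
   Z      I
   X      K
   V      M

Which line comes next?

First letter — letters move back 2 places in the alphabet, wrapping A→Z: D, B, Z, X, V → T.
Second letter: letters move forward 2 places in the alphabet, so E, G, I, K, M → O.
Combining the parts gives T  O.

T  O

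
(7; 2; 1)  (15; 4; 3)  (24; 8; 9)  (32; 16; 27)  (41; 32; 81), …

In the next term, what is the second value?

Second value — ×2 each step: 2, 4, 8, 16, 32 → 64.

64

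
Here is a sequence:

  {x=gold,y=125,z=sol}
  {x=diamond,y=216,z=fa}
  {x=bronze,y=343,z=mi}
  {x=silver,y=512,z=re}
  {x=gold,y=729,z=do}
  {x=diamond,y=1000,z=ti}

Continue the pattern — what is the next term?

{x=bronze,y=1331,z=la}

X: repeats gold → diamond → bronze → silver; gold, diamond, bronze, silver, gold, diamond → bronze.
Y — perfect cubes: 5³, 6³, 7³, …: 125, 216, 343, 512, 729, 1000 → 1331.
For the z, runs backward through the solfège scale do→ti: sol, fa, mi, re, do, ti → la.
So the next term is {x=bronze,y=1331,z=la}.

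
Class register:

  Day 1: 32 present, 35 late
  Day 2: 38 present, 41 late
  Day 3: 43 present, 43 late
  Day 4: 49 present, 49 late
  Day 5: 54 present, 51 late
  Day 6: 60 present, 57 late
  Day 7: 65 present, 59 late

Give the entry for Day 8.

71 present, 65 late

Present: alternating steps +6, +5, +6, +5, …, so 32, 38, 43, 49, 54, 60, 65 → 71.
For the late, alternating steps +6, +2, +6, +2, …: 35, 41, 43, 49, 51, 57, 59 → 65.
Putting it together: 71 present, 65 late.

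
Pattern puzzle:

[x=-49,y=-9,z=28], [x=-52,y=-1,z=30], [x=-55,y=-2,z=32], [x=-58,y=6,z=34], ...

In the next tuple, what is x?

For the x, −3 each step: -49, -52, -55, -58 → -61.

-61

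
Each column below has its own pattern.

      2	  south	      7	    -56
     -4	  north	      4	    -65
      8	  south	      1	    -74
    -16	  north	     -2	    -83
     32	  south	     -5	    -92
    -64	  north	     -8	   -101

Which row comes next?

First component — ×(-2) each step: 2, -4, 8, -16, 32, -64 → 128.
Direction — alternates south ↔ north: south, north, south, north, south, north → south.
For the third component, −3 each step: 7, 4, 1, -2, -5, -8 → -11.
Fourth component: -56, -65, -74, -83, -92, -101 → -110 (−9 each step).
So the next row is 128  south  -11  -110.

128  south  -11  -110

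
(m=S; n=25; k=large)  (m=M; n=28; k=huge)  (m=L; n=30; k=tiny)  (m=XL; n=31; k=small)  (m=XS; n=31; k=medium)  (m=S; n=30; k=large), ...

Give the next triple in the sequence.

M: repeats S → M → L → XL → XS, so S, M, L, XL, XS, S → M.
For the n, differences are 3, 2, 1, … (decreasing by 1 each time): 25, 28, 30, 31, 31, 30 → 28.
K — repeats large → huge → tiny → small → medium: large, huge, tiny, small, medium, large → huge.
So the next triple is (m=M; n=28; k=huge).

(m=M; n=28; k=huge)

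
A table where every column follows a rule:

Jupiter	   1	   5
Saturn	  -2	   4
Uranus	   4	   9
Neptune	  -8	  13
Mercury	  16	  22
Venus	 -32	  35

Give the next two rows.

Planet — runs through the planets Mercury→Neptune: Jupiter, Saturn, Uranus, Neptune, Mercury, Venus → Earth → Mars.
Second component: 1, -2, 4, -8, 16, -32 → 64 → -128 (×(-2) each step).
Third component — each term is the sum of the two before it: 5, 4, 9, 13, 22, 35 → 57 → 92.
Putting the parts together: Earth  64  57 and then Mars  -128  92.

Earth  64  57; Mars  -128  92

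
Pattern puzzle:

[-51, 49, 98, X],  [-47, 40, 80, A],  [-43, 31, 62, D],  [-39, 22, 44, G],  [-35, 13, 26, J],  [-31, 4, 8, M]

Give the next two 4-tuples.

[-27, -5, -10, P], [-23, -14, -28, S]

First part — +4 each step: -51, -47, -43, -39, -35, -31 → -27 → -23.
For the second part, −9 each step: 49, 40, 31, 22, 13, 4 → -5 → -14.
Third part: always 2 × the second part, so 98, 80, 62, 44, 26, 8 → -10 → -28.
Letter: letters move forward 3 places in the alphabet, wrapping Z→A; X, A, D, G, J, M → P → S.
Putting the parts together: [-27, -5, -10, P] and then [-23, -14, -28, S].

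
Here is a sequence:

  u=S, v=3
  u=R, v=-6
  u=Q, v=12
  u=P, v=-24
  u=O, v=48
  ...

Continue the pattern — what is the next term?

u=N, v=-96

U goes S, R, Q, P, O → N (letters move back 1 place in the alphabet).
V: 3, -6, 12, -24, 48 → -96 (×(-2) each step).
So the next term is u=N, v=-96.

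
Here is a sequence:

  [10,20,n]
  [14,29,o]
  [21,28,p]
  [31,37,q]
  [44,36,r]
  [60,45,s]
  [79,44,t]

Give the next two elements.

For the first entry, differences are 4, 7, 10, … (increasing by 3 each time): 10, 14, 21, 31, 44, 60, 79 → 101 → 126.
Second entry — alternating steps +9, −1, +9, −1, …: 20, 29, 28, 37, 36, 45, 44 → 53 → 52.
Letter: letters move forward 1 place in the alphabet, so n, o, p, q, r, s, t → u → v.
So the next two elements are [101,53,u] and [126,52,v].

[101,53,u], [126,52,v]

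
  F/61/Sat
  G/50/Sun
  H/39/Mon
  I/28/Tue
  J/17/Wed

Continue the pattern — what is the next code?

Letter: letters move forward 1 place in the alphabet; F, G, H, I, J → K.
Second component: −11 each step, so 61, 50, 39, 28, 17 → 6.
For the day, runs through the weekdays Mon→Sun: Sat, Sun, Mon, Tue, Wed → Thu.
Putting it together: K/6/Thu.

K/6/Thu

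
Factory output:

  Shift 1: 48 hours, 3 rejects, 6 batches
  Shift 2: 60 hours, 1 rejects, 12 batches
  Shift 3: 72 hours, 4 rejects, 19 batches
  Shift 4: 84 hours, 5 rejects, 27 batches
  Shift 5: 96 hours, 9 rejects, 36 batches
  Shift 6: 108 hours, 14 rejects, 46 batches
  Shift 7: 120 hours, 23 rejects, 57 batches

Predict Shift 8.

For the hours, +12 each step: 48, 60, 72, 84, 96, 108, 120 → 132.
For the rejects, each term is the sum of the two before it: 3, 1, 4, 5, 9, 14, 23 → 37.
For the batches, differences are 6, 7, 8, … (increasing by 1 each time): 6, 12, 19, 27, 36, 46, 57 → 69.
So the next line is 132 hours, 37 rejects, 69 batches.

132 hours, 37 rejects, 69 batches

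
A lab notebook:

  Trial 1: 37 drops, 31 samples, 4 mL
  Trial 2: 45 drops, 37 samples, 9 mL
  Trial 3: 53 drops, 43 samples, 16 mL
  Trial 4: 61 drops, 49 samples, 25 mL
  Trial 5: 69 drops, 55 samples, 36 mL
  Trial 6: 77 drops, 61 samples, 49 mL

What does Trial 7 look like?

Drops: 37, 45, 53, 61, 69, 77 → 85 (+8 each step).
For the samples, +6 each step: 31, 37, 43, 49, 55, 61 → 67.
ML: perfect squares: 2², 3², 4², …; 4, 9, 16, 25, 36, 49 → 64.
Putting it together: 85 drops, 67 samples, 64 mL.

85 drops, 67 samples, 64 mL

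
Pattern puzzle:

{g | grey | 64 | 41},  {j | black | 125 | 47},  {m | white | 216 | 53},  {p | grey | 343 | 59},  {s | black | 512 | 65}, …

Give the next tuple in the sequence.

Letter: letters move forward 3 places in the alphabet, so g, j, m, p, s → v.
Shade: grey, black, white, grey, black → white (repeats grey → black → white).
Third component goes 64, 125, 216, 343, 512 → 729 (perfect cubes: 4³, 5³, 6³, …).
Fourth component — +6 each step: 41, 47, 53, 59, 65 → 71.
So the next tuple is {v | white | 729 | 71}.

{v | white | 729 | 71}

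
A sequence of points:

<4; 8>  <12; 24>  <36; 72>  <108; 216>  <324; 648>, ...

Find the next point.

First component goes 4, 12, 36, 108, 324 → 972 (×3 each step).
Second component goes 8, 24, 72, 216, 648 → 1944 (always 2 × the first component).
Putting it together: <972; 1944>.

<972; 1944>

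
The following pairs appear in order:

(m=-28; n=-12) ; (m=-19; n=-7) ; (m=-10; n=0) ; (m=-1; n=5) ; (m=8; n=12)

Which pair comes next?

For the m, +9 each step: -28, -19, -10, -1, 8 → 17.
N — alternating steps +5, +7, +5, +7, …: -12, -7, 0, 5, 12 → 17.
Combining the parts gives (m=17; n=17).

(m=17; n=17)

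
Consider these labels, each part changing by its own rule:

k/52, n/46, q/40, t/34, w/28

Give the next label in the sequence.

z/22

Letter: letters move forward 3 places in the alphabet, so k, n, q, t, w → z.
Second component: −6 each step; 52, 46, 40, 34, 28 → 22.
Putting it together: z/22.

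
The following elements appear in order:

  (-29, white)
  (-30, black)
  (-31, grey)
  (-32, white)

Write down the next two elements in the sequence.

First coordinate goes -29, -30, -31, -32 → -33 → -34 (−1 each step).
Shade goes white, black, grey, white → black → grey (repeats white → black → grey).
So the next two elements are (-33, black) and (-34, grey).

(-33, black), (-34, grey)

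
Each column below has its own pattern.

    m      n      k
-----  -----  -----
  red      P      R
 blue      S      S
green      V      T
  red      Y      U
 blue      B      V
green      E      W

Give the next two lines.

red  H  X; blue  K  Y

Column m: red, blue, green, red, blue, green → red → blue (repeats red → blue → green).
Column n goes P, S, V, Y, B, E → H → K (letters move forward 3 places in the alphabet, wrapping Z→A).
Column k — letters move forward 1 place in the alphabet: R, S, T, U, V, W → X → Y.
Putting the parts together: red  H  X and then blue  K  Y.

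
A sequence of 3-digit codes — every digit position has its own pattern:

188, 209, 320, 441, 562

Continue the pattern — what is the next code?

First digit: 1, 2, 3, 4, 5 → 6 (+1 each step, mod 10).
Second digit: +2 each step, mod 10, so 8, 0, 2, 4, 6 → 8.
Third digit: +1 each step, mod 10; 8, 9, 0, 1, 2 → 3.
Putting it together: 683.

683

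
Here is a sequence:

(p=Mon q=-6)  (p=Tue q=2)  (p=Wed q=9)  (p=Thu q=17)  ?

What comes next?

P goes Mon, Tue, Wed, Thu → Fri (runs through the weekdays Mon→Sun).
Q — alternating steps +8, +7, +8, +7, …: -6, 2, 9, 17 → 24.
Combining the parts gives (p=Fri q=24).

(p=Fri q=24)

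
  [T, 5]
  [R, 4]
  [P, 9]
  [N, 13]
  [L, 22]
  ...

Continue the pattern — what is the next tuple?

Letter goes T, R, P, N, L → J (letters move back 2 places in the alphabet).
Second component: 5, 4, 9, 13, 22 → 35 (each term is the sum of the two before it).
Putting it together: [J, 35].

[J, 35]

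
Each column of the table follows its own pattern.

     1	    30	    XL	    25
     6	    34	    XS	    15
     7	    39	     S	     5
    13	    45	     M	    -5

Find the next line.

20  52  L  -15

First component: each term is the sum of the two before it; 1, 6, 7, 13 → 20.
Second component — differences are 4, 5, 6, … (increasing by 1 each time): 30, 34, 39, 45 → 52.
Size: XL, XS, S, M → L (runs through clothing sizes XS→XL).
Fourth component: 25, 15, 5, -5 → -15 (−10 each step).
So the next line is 20  52  L  -15.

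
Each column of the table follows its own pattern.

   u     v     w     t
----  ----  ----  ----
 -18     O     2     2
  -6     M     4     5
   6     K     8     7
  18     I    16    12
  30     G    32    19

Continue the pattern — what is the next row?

42  E  64  31

Column u goes -18, -6, 6, 18, 30 → 42 (+12 each step).
Column v: letters move back 2 places in the alphabet; O, M, K, I, G → E.
Column w — ×2 each step: 2, 4, 8, 16, 32 → 64.
Column t: each term is the sum of the two before it; 2, 5, 7, 12, 19 → 31.
So the next row is 42  E  64  31.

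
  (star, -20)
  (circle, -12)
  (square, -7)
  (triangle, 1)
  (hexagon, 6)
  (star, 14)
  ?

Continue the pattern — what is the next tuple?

Shape — repeats star → circle → square → triangle → hexagon: star, circle, square, triangle, hexagon, star → circle.
Second value: alternating steps +8, +5, +8, +5, …, so -20, -12, -7, 1, 6, 14 → 19.
Combining the parts gives (circle, 19).

(circle, 19)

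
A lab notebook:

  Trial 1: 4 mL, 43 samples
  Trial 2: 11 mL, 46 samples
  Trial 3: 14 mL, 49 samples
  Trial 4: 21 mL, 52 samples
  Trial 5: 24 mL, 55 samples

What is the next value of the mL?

For the mL, alternating steps +7, +3, +7, +3, …: 4, 11, 14, 21, 24 → 31.
Samples — +3 each step: 43, 46, 49, 52, 55 → 58.

31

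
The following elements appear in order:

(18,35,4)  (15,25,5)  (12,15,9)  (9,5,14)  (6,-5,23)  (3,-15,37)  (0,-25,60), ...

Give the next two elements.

(-3,-35,97), (-6,-45,157)

First component — −3 each step: 18, 15, 12, 9, 6, 3, 0 → -3 → -6.
Second component goes 35, 25, 15, 5, -5, -15, -25 → -35 → -45 (−10 each step).
Third component — each term is the sum of the two before it: 4, 5, 9, 14, 23, 37, 60 → 97 → 157.
So the next two elements are (-3,-35,97) and (-6,-45,157).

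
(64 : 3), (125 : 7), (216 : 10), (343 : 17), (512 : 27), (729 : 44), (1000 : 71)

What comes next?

First slot: perfect cubes: 4³, 5³, 6³, …; 64, 125, 216, 343, 512, 729, 1000 → 1331.
Second slot — each term is the sum of the two before it: 3, 7, 10, 17, 27, 44, 71 → 115.
So the next point is (1331 : 115).

(1331 : 115)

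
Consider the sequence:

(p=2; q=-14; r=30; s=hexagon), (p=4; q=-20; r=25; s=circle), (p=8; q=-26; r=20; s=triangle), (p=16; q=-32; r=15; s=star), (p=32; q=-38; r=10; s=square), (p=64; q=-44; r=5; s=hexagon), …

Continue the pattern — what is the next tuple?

(p=128; q=-50; r=0; s=circle)

P: ×2 each step; 2, 4, 8, 16, 32, 64 → 128.
Q: -14, -20, -26, -32, -38, -44 → -50 (−6 each step).
R — −5 each step: 30, 25, 20, 15, 10, 5 → 0.
S — repeats hexagon → circle → triangle → star → square: hexagon, circle, triangle, star, square, hexagon → circle.
Combining the parts gives (p=128; q=-50; r=0; s=circle).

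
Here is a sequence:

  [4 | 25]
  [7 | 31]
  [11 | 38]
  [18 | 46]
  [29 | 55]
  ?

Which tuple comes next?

First coordinate: 4, 7, 11, 18, 29 → 47 (each term is the sum of the two before it).
Second coordinate: differences are 6, 7, 8, … (increasing by 1 each time), so 25, 31, 38, 46, 55 → 65.
So the next tuple is [47 | 65].

[47 | 65]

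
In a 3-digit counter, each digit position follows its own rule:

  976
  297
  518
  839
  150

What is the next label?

First digit: 9, 2, 5, 8, 1 → 4 (+3 each step, mod 10).
Second digit goes 7, 9, 1, 3, 5 → 7 (+2 each step, mod 10).
Third digit — +1 each step, mod 10: 6, 7, 8, 9, 0 → 1.
So the next label is 471.

471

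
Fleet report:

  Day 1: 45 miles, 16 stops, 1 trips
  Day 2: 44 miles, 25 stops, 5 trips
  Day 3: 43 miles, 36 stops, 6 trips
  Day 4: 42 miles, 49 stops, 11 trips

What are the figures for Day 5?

41 miles, 64 stops, 17 trips

For the miles, −1 each step: 45, 44, 43, 42 → 41.
Stops — perfect squares: 4², 5², 6², …: 16, 25, 36, 49 → 64.
For the trips, each term is the sum of the two before it: 1, 5, 6, 11 → 17.
Putting it together: 41 miles, 64 stops, 17 trips.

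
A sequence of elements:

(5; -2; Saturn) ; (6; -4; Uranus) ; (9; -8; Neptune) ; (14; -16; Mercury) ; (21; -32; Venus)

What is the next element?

(30; -64; Earth)

First slot: 5, 6, 9, 14, 21 → 30 (differences are 1, 3, 5, … (increasing by 2 each time)).
Second slot — ×2 each step: -2, -4, -8, -16, -32 → -64.
For the planet, runs through the planets Mercury→Neptune: Saturn, Uranus, Neptune, Mercury, Venus → Earth.
Combining the parts gives (30; -64; Earth).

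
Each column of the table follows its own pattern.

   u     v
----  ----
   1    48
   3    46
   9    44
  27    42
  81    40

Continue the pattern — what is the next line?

Column u: ×3 each step, so 1, 3, 9, 27, 81 → 243.
Column v: 48, 46, 44, 42, 40 → 38 (−2 each step).
Putting it together: 243  38.

243  38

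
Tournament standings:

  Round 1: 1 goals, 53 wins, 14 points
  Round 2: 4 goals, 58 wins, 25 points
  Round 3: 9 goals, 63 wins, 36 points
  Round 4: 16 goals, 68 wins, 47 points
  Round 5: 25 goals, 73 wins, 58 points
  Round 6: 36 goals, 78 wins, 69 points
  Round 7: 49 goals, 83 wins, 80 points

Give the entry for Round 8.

64 goals, 88 wins, 91 points

Goals goes 1, 4, 9, 16, 25, 36, 49 → 64 (perfect squares: 1², 2², 3², …).
Wins: +5 each step; 53, 58, 63, 68, 73, 78, 83 → 88.
Points goes 14, 25, 36, 47, 58, 69, 80 → 91 (+11 each step).
Putting it together: 64 goals, 88 wins, 91 points.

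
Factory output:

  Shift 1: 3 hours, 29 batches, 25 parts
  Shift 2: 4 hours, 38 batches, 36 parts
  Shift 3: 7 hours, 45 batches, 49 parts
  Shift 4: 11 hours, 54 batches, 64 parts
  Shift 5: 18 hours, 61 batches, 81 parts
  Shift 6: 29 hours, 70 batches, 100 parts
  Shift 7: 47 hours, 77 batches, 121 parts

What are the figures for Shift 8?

76 hours, 86 batches, 144 parts

Hours: each term is the sum of the two before it, so 3, 4, 7, 11, 18, 29, 47 → 76.
Batches goes 29, 38, 45, 54, 61, 70, 77 → 86 (alternating steps +9, +7, +9, +7, …).
Parts goes 25, 36, 49, 64, 81, 100, 121 → 144 (perfect squares: 5², 6², 7², …).
Putting it together: 76 hours, 86 batches, 144 parts.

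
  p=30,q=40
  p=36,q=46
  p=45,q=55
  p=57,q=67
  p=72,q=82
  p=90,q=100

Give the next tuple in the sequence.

p=111,q=121

P: differences are 6, 9, 12, … (increasing by 3 each time); 30, 36, 45, 57, 72, 90 → 111.
Q: always 10 more than the p, so 40, 46, 55, 67, 82, 100 → 121.
So the next tuple is p=111,q=121.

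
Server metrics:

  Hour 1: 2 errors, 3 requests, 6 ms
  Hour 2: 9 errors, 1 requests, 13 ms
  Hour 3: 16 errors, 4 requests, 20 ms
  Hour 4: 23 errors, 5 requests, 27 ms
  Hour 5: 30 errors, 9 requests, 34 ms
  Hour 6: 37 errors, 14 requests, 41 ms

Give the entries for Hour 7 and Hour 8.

44 errors, 23 requests, 48 ms; 51 errors, 37 requests, 55 ms

Errors goes 2, 9, 16, 23, 30, 37 → 44 → 51 (+7 each step).
For the requests, each term is the sum of the two before it: 3, 1, 4, 5, 9, 14 → 23 → 37.
Ms goes 6, 13, 20, 27, 34, 41 → 48 → 55 (always 4 more than the errors).
Putting the parts together: 44 errors, 23 requests, 48 ms and then 51 errors, 37 requests, 55 ms.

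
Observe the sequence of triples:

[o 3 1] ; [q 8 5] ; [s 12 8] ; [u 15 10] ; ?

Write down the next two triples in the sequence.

Letter: letters move forward 2 places in the alphabet, so o, q, s, u → w → y.
For the second part, differences are 5, 4, 3, … (decreasing by 1 each time): 3, 8, 12, 15 → 17 → 18.
Third part: differences are 4, 3, 2, … (decreasing by 1 each time), so 1, 5, 8, 10 → 11 → 11.
Putting the parts together: [w 17 11] and then [y 18 11].

[w 17 11], [y 18 11]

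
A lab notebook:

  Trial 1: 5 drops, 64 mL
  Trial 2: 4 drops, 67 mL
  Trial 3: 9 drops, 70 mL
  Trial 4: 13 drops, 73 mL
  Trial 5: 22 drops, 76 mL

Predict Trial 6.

Drops — each term is the sum of the two before it: 5, 4, 9, 13, 22 → 35.
ML: 64, 67, 70, 73, 76 → 79 (+3 each step).
So the next line is 35 drops, 79 mL.

35 drops, 79 mL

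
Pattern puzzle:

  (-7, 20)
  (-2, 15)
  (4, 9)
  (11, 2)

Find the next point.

For the first part, differences are 5, 6, 7, … (increasing by 1 each time): -7, -2, 4, 11 → 19.
Second part: together with the first part always sums to 13, so 20, 15, 9, 2 → -6.
So the next point is (19, -6).

(19, -6)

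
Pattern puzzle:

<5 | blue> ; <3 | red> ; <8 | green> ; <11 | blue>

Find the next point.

<19 | red>

First slot: each term is the sum of the two before it, so 5, 3, 8, 11 → 19.
Colour goes blue, red, green, blue → red (repeats blue → red → green).
So the next point is <19 | red>.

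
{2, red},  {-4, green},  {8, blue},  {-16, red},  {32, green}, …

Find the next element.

First coordinate — ×(-2) each step: 2, -4, 8, -16, 32 → -64.
Colour goes red, green, blue, red, green → blue (repeats red → green → blue).
Putting it together: {-64, blue}.

{-64, blue}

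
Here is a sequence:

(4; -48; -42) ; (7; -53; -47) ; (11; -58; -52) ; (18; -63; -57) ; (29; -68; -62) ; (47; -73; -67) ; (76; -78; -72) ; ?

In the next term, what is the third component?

Second component: −5 each step, so -48, -53, -58, -63, -68, -73, -78 → -83.
Third component: always 6 more than the second component; -42, -47, -52, -57, -62, -67, -72 → -77.

-77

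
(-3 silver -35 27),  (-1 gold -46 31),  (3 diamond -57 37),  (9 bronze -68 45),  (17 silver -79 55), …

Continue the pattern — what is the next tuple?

(27 gold -90 67)

First entry goes -3, -1, 3, 9, 17 → 27 (differences are 2, 4, 6, … (increasing by 2 each time)).
Rank: repeats silver → gold → diamond → bronze; silver, gold, diamond, bronze, silver → gold.
Third entry: −11 each step; -35, -46, -57, -68, -79 → -90.
For the fourth entry, differences are 4, 6, 8, … (increasing by 2 each time): 27, 31, 37, 45, 55 → 67.
Combining the parts gives (27 gold -90 67).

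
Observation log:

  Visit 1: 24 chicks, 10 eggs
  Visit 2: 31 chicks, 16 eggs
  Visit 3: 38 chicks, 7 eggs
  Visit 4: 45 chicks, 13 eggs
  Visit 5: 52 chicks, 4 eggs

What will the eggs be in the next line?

For the eggs, alternating steps +6, −9, +6, −9, …: 10, 16, 7, 13, 4 → 10.

10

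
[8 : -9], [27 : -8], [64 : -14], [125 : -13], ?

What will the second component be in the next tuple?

First component: perfect cubes: 2³, 3³, 4³, …; 8, 27, 64, 125 → 216.
Second component — alternating steps +1, −6, +1, −6, …: -9, -8, -14, -13 → -19.

-19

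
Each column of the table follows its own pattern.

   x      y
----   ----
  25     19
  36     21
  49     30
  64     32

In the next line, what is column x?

81

Column x: 25, 36, 49, 64 → 81 (perfect squares: 5², 6², 7², …).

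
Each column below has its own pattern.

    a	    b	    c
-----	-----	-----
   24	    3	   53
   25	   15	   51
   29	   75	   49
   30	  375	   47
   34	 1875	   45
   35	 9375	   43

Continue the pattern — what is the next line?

39  46875  41

Column a goes 24, 25, 29, 30, 34, 35 → 39 (alternating steps +1, +4, +1, +4, …).
Column b — ×5 each step: 3, 15, 75, 375, 1875, 9375 → 46875.
Column c goes 53, 51, 49, 47, 45, 43 → 41 (−2 each step).
Putting it together: 39  46875  41.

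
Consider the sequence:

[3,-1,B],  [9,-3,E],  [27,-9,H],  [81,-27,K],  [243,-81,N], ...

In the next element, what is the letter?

Letter: letters move forward 3 places in the alphabet; B, E, H, K, N → Q.

Q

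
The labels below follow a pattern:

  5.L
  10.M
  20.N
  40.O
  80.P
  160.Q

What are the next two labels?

First component goes 5, 10, 20, 40, 80, 160 → 320 → 640 (×2 each step).
For the letter, letters move forward 1 place in the alphabet: L, M, N, O, P, Q → R → S.
So the next two labels are 320.R and 640.S.

320.R, 640.S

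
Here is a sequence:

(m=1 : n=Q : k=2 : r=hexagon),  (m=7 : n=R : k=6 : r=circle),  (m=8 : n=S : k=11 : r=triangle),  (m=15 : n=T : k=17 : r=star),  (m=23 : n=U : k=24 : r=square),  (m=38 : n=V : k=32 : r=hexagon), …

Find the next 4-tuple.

M: 1, 7, 8, 15, 23, 38 → 61 (each term is the sum of the two before it).
N — letters move forward 1 place in the alphabet: Q, R, S, T, U, V → W.
K goes 2, 6, 11, 17, 24, 32 → 41 (differences are 4, 5, 6, … (increasing by 1 each time)).
R: repeats hexagon → circle → triangle → star → square, so hexagon, circle, triangle, star, square, hexagon → circle.
So the next 4-tuple is (m=61 : n=W : k=41 : r=circle).

(m=61 : n=W : k=41 : r=circle)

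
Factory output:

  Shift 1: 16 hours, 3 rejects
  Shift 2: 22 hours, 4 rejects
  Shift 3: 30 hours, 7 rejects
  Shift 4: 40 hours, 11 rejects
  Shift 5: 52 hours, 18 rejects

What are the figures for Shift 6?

66 hours, 29 rejects

For the hours, differences are 6, 8, 10, … (increasing by 2 each time): 16, 22, 30, 40, 52 → 66.
Rejects: each term is the sum of the two before it, so 3, 4, 7, 11, 18 → 29.
Combining the parts gives 66 hours, 29 rejects.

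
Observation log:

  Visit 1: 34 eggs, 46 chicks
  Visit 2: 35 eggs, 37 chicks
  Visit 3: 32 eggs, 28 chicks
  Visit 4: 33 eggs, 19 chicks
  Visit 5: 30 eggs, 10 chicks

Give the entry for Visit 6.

31 eggs, 1 chicks

For the eggs, alternating steps +1, −3, +1, −3, …: 34, 35, 32, 33, 30 → 31.
Chicks: −9 each step; 46, 37, 28, 19, 10 → 1.
Combining the parts gives 31 eggs, 1 chicks.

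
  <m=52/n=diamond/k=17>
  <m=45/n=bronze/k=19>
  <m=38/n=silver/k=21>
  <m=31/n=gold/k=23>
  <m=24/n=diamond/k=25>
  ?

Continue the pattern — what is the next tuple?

<m=17/n=bronze/k=27>

M goes 52, 45, 38, 31, 24 → 17 (−7 each step).
N: repeats diamond → bronze → silver → gold; diamond, bronze, silver, gold, diamond → bronze.
For the k, +2 each step: 17, 19, 21, 23, 25 → 27.
Putting it together: <m=17/n=bronze/k=27>.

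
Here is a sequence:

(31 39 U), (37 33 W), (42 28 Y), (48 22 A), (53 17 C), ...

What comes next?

(59 11 E)

First coordinate: alternating steps +6, +5, +6, +5, …; 31, 37, 42, 48, 53 → 59.
Second coordinate: 39, 33, 28, 22, 17 → 11 (together with the first coordinate always sums to 70).
Letter — letters move forward 2 places in the alphabet, wrapping Z→A: U, W, Y, A, C → E.
Putting it together: (59 11 E).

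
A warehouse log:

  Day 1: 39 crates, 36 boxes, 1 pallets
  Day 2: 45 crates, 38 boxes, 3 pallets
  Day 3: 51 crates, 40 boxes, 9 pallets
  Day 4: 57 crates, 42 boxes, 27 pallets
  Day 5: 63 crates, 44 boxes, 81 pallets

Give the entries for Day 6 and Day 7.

69 crates, 46 boxes, 243 pallets; 75 crates, 48 boxes, 729 pallets

Crates: +6 each step, so 39, 45, 51, 57, 63 → 69 → 75.
Boxes goes 36, 38, 40, 42, 44 → 46 → 48 (+2 each step).
Pallets: 1, 3, 9, 27, 81 → 243 → 729 (×3 each step).
So the next two lines are 69 crates, 46 boxes, 243 pallets and 75 crates, 48 boxes, 729 pallets.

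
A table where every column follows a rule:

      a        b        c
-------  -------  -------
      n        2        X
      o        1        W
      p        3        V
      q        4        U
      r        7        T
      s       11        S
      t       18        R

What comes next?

u  29  Q

Column a: n, o, p, q, r, s, t → u (letters move forward 1 place in the alphabet).
Column b: each term is the sum of the two before it, so 2, 1, 3, 4, 7, 11, 18 → 29.
Column c: letters move back 1 place in the alphabet, so X, W, V, U, T, S, R → Q.
So the next row is u  29  Q.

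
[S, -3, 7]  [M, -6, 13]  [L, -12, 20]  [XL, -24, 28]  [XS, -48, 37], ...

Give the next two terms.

[S, -96, 47], [M, -192, 58]

Size: runs through clothing sizes XS→XL, so S, M, L, XL, XS → S → M.
Second coordinate goes -3, -6, -12, -24, -48 → -96 → -192 (×2 each step).
Third coordinate: 7, 13, 20, 28, 37 → 47 → 58 (differences are 6, 7, 8, … (increasing by 1 each time)).
Putting the parts together: [S, -96, 47] and then [M, -192, 58].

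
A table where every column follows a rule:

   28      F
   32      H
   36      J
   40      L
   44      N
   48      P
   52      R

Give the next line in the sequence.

First component: 28, 32, 36, 40, 44, 48, 52 → 56 (+4 each step).
Letter — letters move forward 2 places in the alphabet: F, H, J, L, N, P, R → T.
Combining the parts gives 56  T.

56  T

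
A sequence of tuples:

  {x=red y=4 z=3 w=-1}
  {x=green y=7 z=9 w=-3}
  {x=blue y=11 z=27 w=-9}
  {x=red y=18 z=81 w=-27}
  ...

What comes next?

For the x, repeats red → green → blue: red, green, blue, red → green.
For the y, each term is the sum of the two before it: 4, 7, 11, 18 → 29.
Z: ×3 each step, so 3, 9, 27, 81 → 243.
W: ×3 each step, so -1, -3, -9, -27 → -81.
So the next tuple is {x=green y=29 z=243 w=-81}.

{x=green y=29 z=243 w=-81}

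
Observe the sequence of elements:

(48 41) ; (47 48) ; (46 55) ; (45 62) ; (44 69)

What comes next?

First component: −1 each step; 48, 47, 46, 45, 44 → 43.
Second component — +7 each step: 41, 48, 55, 62, 69 → 76.
Combining the parts gives (43 76).

(43 76)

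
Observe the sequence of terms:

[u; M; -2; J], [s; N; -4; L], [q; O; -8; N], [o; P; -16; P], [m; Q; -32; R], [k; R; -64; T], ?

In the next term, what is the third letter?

First letter goes u, s, q, o, m, k → i (letters move back 2 places in the alphabet).
Second letter: letters move forward 1 place in the alphabet, so M, N, O, P, Q, R → S.
Third entry: ×2 each step, so -2, -4, -8, -16, -32, -64 → -128.
For the third letter, letters move forward 2 places in the alphabet: J, L, N, P, R, T → V.

V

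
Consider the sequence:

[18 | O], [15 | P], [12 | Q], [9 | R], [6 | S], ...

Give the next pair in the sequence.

First slot: −3 each step; 18, 15, 12, 9, 6 → 3.
Letter: letters move forward 1 place in the alphabet, so O, P, Q, R, S → T.
Combining the parts gives [3 | T].

[3 | T]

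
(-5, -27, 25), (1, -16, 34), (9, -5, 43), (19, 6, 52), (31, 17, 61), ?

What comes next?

(45, 28, 70)

First component: differences are 6, 8, 10, … (increasing by 2 each time), so -5, 1, 9, 19, 31 → 45.
For the second component, +11 each step: -27, -16, -5, 6, 17 → 28.
Third component: 25, 34, 43, 52, 61 → 70 (+9 each step).
So the next element is (45, 28, 70).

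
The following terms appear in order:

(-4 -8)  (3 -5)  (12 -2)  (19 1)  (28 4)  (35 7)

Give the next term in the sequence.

(44 10)

First component: -4, 3, 12, 19, 28, 35 → 44 (alternating steps +7, +9, +7, +9, …).
Second component: +3 each step; -8, -5, -2, 1, 4, 7 → 10.
Putting it together: (44 10).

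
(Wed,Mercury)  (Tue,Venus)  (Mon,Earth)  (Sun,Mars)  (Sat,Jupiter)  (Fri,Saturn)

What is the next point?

(Thu,Uranus)

Day: runs backward through the weekdays Mon→Sun; Wed, Tue, Mon, Sun, Sat, Fri → Thu.
Planet: runs through the planets Mercury→Neptune; Mercury, Venus, Earth, Mars, Jupiter, Saturn → Uranus.
So the next point is (Thu,Uranus).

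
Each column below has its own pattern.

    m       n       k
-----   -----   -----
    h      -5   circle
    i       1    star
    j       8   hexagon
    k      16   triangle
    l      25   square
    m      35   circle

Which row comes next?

n  46  star

Column m goes h, i, j, k, l, m → n (letters move forward 1 place in the alphabet).
Column n: -5, 1, 8, 16, 25, 35 → 46 (differences are 6, 7, 8, … (increasing by 1 each time)).
Column k: circle, star, hexagon, triangle, square, circle → star (repeats circle → star → hexagon → triangle → square).
Combining the parts gives n  46  star.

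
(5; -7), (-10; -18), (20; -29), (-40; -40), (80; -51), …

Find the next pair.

(-160; -62)

First slot: 5, -10, 20, -40, 80 → -160 (×(-2) each step).
Second slot: −11 each step; -7, -18, -29, -40, -51 → -62.
Combining the parts gives (-160; -62).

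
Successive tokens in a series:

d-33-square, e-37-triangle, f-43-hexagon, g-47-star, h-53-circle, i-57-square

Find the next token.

j-63-triangle

Letter — letters move forward 1 place in the alphabet: d, e, f, g, h, i → j.
Second component — alternating steps +4, +6, +4, +6, …: 33, 37, 43, 47, 53, 57 → 63.
For the shape, repeats square → triangle → hexagon → star → circle: square, triangle, hexagon, star, circle, square → triangle.
So the next token is j-63-triangle.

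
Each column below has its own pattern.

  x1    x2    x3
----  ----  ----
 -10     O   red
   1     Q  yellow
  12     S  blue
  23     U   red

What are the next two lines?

34  W  yellow; 45  Y  blue

For the column x1, +11 each step: -10, 1, 12, 23 → 34 → 45.
Column x2: letters move forward 2 places in the alphabet, so O, Q, S, U → W → Y.
For the column x3, repeats red → yellow → blue: red, yellow, blue, red → yellow → blue.
So the next two lines are 34  W  yellow and 45  Y  blue.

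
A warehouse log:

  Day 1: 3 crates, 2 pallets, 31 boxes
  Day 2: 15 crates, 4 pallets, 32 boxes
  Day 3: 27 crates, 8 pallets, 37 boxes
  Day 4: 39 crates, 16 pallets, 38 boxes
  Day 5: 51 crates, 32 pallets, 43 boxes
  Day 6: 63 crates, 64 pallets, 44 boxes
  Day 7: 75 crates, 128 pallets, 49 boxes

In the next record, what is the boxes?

50

Crates: 3, 15, 27, 39, 51, 63, 75 → 87 (+12 each step).
Pallets: ×2 each step; 2, 4, 8, 16, 32, 64, 128 → 256.
For the boxes, alternating steps +1, +5, +1, +5, …: 31, 32, 37, 38, 43, 44, 49 → 50.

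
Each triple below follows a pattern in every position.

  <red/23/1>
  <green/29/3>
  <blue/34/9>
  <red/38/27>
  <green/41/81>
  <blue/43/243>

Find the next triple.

Colour: repeats red → green → blue, so red, green, blue, red, green, blue → red.
Second entry: differences are 6, 5, 4, … (decreasing by 1 each time), so 23, 29, 34, 38, 41, 43 → 44.
Third entry goes 1, 3, 9, 27, 81, 243 → 729 (×3 each step).
So the next triple is <red/44/729>.

<red/44/729>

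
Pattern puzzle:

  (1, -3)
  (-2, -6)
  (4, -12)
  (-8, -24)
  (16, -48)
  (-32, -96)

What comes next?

(64, -192)

First value goes 1, -2, 4, -8, 16, -32 → 64 (×(-2) each step).
Second value: ×2 each step, so -3, -6, -12, -24, -48, -96 → -192.
So the next element is (64, -192).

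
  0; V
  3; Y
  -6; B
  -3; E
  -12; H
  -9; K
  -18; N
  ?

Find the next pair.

-15; Q

First coordinate — alternating steps +3, −9, +3, −9, …: 0, 3, -6, -3, -12, -9, -18 → -15.
Letter goes V, Y, B, E, H, K, N → Q (letters move forward 3 places in the alphabet, wrapping Z→A).
Combining the parts gives -15; Q.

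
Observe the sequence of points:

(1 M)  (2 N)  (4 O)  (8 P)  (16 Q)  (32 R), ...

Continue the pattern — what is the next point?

First coordinate: ×2 each step, so 1, 2, 4, 8, 16, 32 → 64.
Letter: letters move forward 1 place in the alphabet; M, N, O, P, Q, R → S.
Combining the parts gives (64 S).

(64 S)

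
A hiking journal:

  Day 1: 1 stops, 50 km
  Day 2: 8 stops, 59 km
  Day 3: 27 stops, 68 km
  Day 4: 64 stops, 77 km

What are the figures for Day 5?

Stops — perfect cubes: 1³, 2³, 3³, …: 1, 8, 27, 64 → 125.
Km: +9 each step, so 50, 59, 68, 77 → 86.
Combining the parts gives 125 stops, 86 km.

125 stops, 86 km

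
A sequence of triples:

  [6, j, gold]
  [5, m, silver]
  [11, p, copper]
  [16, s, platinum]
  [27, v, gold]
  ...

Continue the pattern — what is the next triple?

[43, y, silver]

First part: 6, 5, 11, 16, 27 → 43 (each term is the sum of the two before it).
Letter: letters move forward 3 places in the alphabet, so j, m, p, s, v → y.
Metal: repeats gold → silver → copper → platinum, so gold, silver, copper, platinum, gold → silver.
Combining the parts gives [43, y, silver].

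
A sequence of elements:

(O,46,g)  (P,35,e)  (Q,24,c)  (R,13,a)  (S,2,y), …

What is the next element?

First letter — letters move forward 1 place in the alphabet: O, P, Q, R, S → T.
Second entry: −11 each step, so 46, 35, 24, 13, 2 → -9.
Second letter goes g, e, c, a, y → w (letters move back 2 places in the alphabet, wrapping A→Z).
Combining the parts gives (T,-9,w).

(T,-9,w)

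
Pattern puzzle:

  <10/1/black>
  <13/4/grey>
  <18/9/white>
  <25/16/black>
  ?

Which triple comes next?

<34/25/grey>

First entry: 10, 13, 18, 25 → 34 (differences are 3, 5, 7, … (increasing by 2 each time)).
Second entry — perfect squares: 1², 2², 3², …: 1, 4, 9, 16 → 25.
Shade: repeats black → grey → white, so black, grey, white, black → grey.
So the next triple is <34/25/grey>.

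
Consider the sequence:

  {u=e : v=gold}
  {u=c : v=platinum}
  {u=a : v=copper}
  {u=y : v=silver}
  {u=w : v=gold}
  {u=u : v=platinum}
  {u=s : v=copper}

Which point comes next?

U: e, c, a, y, w, u, s → q (letters move back 2 places in the alphabet, wrapping A→Z).
V — repeats gold → platinum → copper → silver: gold, platinum, copper, silver, gold, platinum, copper → silver.
Putting it together: {u=q : v=silver}.

{u=q : v=silver}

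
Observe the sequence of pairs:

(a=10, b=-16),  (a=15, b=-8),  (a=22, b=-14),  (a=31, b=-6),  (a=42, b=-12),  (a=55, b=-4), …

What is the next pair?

(a=70, b=-10)

A goes 10, 15, 22, 31, 42, 55 → 70 (differences are 5, 7, 9, … (increasing by 2 each time)).
B: alternating steps +8, −6, +8, −6, …; -16, -8, -14, -6, -12, -4 → -10.
So the next pair is (a=70, b=-10).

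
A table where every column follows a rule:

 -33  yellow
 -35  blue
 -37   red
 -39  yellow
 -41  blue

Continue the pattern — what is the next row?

-43  red

First component: −2 each step, so -33, -35, -37, -39, -41 → -43.
Colour: repeats yellow → blue → red, so yellow, blue, red, yellow, blue → red.
Combining the parts gives -43  red.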